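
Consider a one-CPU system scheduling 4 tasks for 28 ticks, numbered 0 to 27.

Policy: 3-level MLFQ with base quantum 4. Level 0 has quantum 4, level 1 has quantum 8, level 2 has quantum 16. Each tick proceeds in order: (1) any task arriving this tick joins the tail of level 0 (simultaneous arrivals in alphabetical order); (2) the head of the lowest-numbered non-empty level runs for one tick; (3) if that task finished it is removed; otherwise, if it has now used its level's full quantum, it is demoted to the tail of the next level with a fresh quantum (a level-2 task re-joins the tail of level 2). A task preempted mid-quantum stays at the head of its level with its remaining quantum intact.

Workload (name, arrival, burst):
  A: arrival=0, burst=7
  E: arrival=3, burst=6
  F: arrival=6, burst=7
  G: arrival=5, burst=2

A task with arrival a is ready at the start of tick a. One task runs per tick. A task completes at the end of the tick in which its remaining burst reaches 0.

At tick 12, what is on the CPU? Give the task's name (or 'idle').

running at tick 12 = F

t=0: L0/L1/L2 = A/-/- → run A
t=1: L0/L1/L2 = A/-/- → run A
t=2: L0/L1/L2 = A/-/- → run A
t=3: L0/L1/L2 = AE/-/- → run A
t=4: L0/L1/L2 = E/A/- → run E
t=5: L0/L1/L2 = EG/A/- → run E
t=6: L0/L1/L2 = EGF/A/- → run E
t=7: L0/L1/L2 = EGF/A/- → run E
t=8: L0/L1/L2 = GF/AE/- → run G
t=9: L0/L1/L2 = GF/AE/- → run G
t=10: L0/L1/L2 = F/AE/- → run F
t=11: L0/L1/L2 = F/AE/- → run F
t=12: L0/L1/L2 = F/AE/- → run F
t=13: L0/L1/L2 = F/AE/- → run F
t=14: L0/L1/L2 = -/AEF/- → run A
t=15: L0/L1/L2 = -/AEF/- → run A
t=16: L0/L1/L2 = -/AEF/- → run A
t=17: L0/L1/L2 = -/EF/- → run E
t=18: L0/L1/L2 = -/EF/- → run E
t=19: L0/L1/L2 = -/F/- → run F
t=20: L0/L1/L2 = -/F/- → run F
t=21: L0/L1/L2 = -/F/- → run F
t=22: (idle)
t=23: (idle)
t=24: (idle)
t=25: (idle)
t=26: (idle)
t=27: (idle)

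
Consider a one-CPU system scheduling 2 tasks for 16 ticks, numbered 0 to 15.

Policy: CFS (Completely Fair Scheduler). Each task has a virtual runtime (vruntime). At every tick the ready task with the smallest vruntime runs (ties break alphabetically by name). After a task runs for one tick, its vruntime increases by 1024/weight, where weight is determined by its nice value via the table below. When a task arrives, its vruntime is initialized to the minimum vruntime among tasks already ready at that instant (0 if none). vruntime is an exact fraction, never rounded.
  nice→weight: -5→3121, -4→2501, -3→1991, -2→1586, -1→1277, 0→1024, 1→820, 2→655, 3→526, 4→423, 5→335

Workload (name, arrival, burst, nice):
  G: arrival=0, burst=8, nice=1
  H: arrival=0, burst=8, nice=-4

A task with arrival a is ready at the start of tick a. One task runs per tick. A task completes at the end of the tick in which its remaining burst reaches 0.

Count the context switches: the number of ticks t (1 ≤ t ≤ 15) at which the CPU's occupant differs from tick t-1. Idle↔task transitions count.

context switches = 6

t=0: vr[G=0 H=0] → run G
t=1: vr[G=256/205 H=0] → run H
t=2: vr[G=256/205 H=1024/2501] → run H
t=3: vr[G=256/205 H=2048/2501] → run H
t=4: vr[G=256/205 H=3072/2501] → run H
t=5: vr[G=256/205 H=4096/2501] → run G
t=6: vr[G=512/205 H=4096/2501] → run H
t=7: vr[G=512/205 H=5120/2501] → run H
t=8: vr[G=512/205 H=6144/2501] → run H
t=9: vr[G=512/205 H=7168/2501] → run G
t=10: vr[G=768/205 H=7168/2501] → run H
t=11: vr[G=768/205] → run G
t=12: vr[G=1024/205] → run G
t=13: vr[G=256/41] → run G
t=14: vr[G=1536/205] → run G
t=15: vr[G=1792/205] → run G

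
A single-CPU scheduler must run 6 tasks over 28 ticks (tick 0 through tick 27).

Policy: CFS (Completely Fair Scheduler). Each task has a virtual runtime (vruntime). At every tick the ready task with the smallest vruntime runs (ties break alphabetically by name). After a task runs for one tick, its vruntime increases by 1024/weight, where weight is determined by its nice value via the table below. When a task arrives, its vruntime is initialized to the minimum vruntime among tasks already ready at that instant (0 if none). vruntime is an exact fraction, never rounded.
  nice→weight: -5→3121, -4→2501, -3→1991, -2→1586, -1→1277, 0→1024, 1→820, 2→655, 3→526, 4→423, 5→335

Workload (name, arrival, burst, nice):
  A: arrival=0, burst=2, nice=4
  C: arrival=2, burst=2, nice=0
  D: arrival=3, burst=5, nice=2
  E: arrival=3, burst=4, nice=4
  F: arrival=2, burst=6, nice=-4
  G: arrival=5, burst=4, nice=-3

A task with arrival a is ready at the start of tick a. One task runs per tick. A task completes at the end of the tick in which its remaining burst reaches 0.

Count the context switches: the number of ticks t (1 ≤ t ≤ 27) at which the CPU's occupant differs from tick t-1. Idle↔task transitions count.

context switches = 20

t=0: vr[A=0] → run A
t=1: vr[A=1024/423] → run A
t=2: vr[C=0 F=0] → run C
t=3: vr[C=1 D=0 E=0 F=0] → run D
t=4: vr[C=1 D=1024/655 E=0 F=0] → run E
t=5: vr[C=1 D=1024/655 E=1024/423 F=0 G=0] → run F
t=6: vr[C=1 D=1024/655 E=1024/423 F=1024/2501 G=0] → run G
t=7: vr[C=1 D=1024/655 E=1024/423 F=1024/2501 G=1024/1991] → run F
t=8: vr[C=1 D=1024/655 E=1024/423 F=2048/2501 G=1024/1991] → run G
t=9: vr[C=1 D=1024/655 E=1024/423 F=2048/2501 G=2048/1991] → run F
t=10: vr[C=1 D=1024/655 E=1024/423 F=3072/2501 G=2048/1991] → run C
t=11: vr[D=1024/655 E=1024/423 F=3072/2501 G=2048/1991] → run G
t=12: vr[D=1024/655 E=1024/423 F=3072/2501 G=3072/1991] → run F
t=13: vr[D=1024/655 E=1024/423 F=4096/2501 G=3072/1991] → run G
t=14: vr[D=1024/655 E=1024/423 F=4096/2501] → run D
t=15: vr[D=2048/655 E=1024/423 F=4096/2501] → run F
t=16: vr[D=2048/655 E=1024/423 F=5120/2501] → run F
t=17: vr[D=2048/655 E=1024/423] → run E
t=18: vr[D=2048/655 E=2048/423] → run D
t=19: vr[D=3072/655 E=2048/423] → run D
t=20: vr[D=4096/655 E=2048/423] → run E
t=21: vr[D=4096/655 E=1024/141] → run D
t=22: vr[E=1024/141] → run E
t=23: (idle)
t=24: (idle)
t=25: (idle)
t=26: (idle)
t=27: (idle)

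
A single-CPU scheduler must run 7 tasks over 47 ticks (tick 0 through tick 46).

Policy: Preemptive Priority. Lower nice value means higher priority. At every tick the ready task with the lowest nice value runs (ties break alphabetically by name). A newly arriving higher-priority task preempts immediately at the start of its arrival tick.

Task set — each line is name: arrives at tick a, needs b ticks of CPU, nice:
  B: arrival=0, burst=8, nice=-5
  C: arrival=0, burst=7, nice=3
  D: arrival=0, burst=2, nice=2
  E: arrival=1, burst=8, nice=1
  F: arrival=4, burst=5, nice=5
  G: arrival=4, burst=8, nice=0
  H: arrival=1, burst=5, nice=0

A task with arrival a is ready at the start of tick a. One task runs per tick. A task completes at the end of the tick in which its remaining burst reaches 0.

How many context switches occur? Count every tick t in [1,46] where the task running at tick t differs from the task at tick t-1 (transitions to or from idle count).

context switches = 7

t=0: ready={B,C,D} → run B
t=1: ready={B,C,D,E,H} → run B
t=2: ready={B,C,D,E,H} → run B
t=3: ready={B,C,D,E,H} → run B
t=4: ready={B,C,D,E,F,G,H} → run B
t=5: ready={B,C,D,E,F,G,H} → run B
t=6: ready={B,C,D,E,F,G,H} → run B
t=7: ready={B,C,D,E,F,G,H} → run B
t=8: ready={C,D,E,F,G,H} → run G
t=9: ready={C,D,E,F,G,H} → run G
t=10: ready={C,D,E,F,G,H} → run G
t=11: ready={C,D,E,F,G,H} → run G
t=12: ready={C,D,E,F,G,H} → run G
t=13: ready={C,D,E,F,G,H} → run G
t=14: ready={C,D,E,F,G,H} → run G
t=15: ready={C,D,E,F,G,H} → run G
t=16: ready={C,D,E,F,H} → run H
t=17: ready={C,D,E,F,H} → run H
t=18: ready={C,D,E,F,H} → run H
t=19: ready={C,D,E,F,H} → run H
t=20: ready={C,D,E,F,H} → run H
t=21: ready={C,D,E,F} → run E
t=22: ready={C,D,E,F} → run E
t=23: ready={C,D,E,F} → run E
t=24: ready={C,D,E,F} → run E
t=25: ready={C,D,E,F} → run E
t=26: ready={C,D,E,F} → run E
t=27: ready={C,D,E,F} → run E
t=28: ready={C,D,E,F} → run E
t=29: ready={C,D,F} → run D
t=30: ready={C,D,F} → run D
t=31: ready={C,F} → run C
t=32: ready={C,F} → run C
t=33: ready={C,F} → run C
t=34: ready={C,F} → run C
t=35: ready={C,F} → run C
t=36: ready={C,F} → run C
t=37: ready={C,F} → run C
t=38: ready={F} → run F
t=39: ready={F} → run F
t=40: ready={F} → run F
t=41: ready={F} → run F
t=42: ready={F} → run F
t=43: (idle)
t=44: (idle)
t=45: (idle)
t=46: (idle)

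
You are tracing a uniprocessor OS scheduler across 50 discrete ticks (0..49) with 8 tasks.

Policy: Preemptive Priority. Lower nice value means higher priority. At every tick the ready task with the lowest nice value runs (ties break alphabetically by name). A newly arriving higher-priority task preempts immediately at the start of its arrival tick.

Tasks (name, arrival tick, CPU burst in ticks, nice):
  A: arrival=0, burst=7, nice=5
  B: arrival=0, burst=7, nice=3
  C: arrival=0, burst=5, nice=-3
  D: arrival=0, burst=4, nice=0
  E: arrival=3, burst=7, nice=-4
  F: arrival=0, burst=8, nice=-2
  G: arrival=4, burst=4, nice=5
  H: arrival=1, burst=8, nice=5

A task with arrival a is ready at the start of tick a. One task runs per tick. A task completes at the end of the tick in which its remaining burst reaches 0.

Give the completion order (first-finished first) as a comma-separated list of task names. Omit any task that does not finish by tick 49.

completion order = E, C, F, D, B, A, G, H

t=0: ready={A,B,C,D,F} → run C
t=1: ready={A,B,C,D,F,H} → run C
t=2: ready={A,B,C,D,F,H} → run C
t=3: ready={A,B,C,D,E,F,H} → run E
t=4: ready={A,B,C,D,E,F,G,H} → run E
t=5: ready={A,B,C,D,E,F,G,H} → run E
t=6: ready={A,B,C,D,E,F,G,H} → run E
t=7: ready={A,B,C,D,E,F,G,H} → run E
t=8: ready={A,B,C,D,E,F,G,H} → run E
t=9: ready={A,B,C,D,E,F,G,H} → run E
t=10: ready={A,B,C,D,F,G,H} → run C
t=11: ready={A,B,C,D,F,G,H} → run C
t=12: ready={A,B,D,F,G,H} → run F
t=13: ready={A,B,D,F,G,H} → run F
t=14: ready={A,B,D,F,G,H} → run F
t=15: ready={A,B,D,F,G,H} → run F
t=16: ready={A,B,D,F,G,H} → run F
t=17: ready={A,B,D,F,G,H} → run F
t=18: ready={A,B,D,F,G,H} → run F
t=19: ready={A,B,D,F,G,H} → run F
t=20: ready={A,B,D,G,H} → run D
t=21: ready={A,B,D,G,H} → run D
t=22: ready={A,B,D,G,H} → run D
t=23: ready={A,B,D,G,H} → run D
t=24: ready={A,B,G,H} → run B
t=25: ready={A,B,G,H} → run B
t=26: ready={A,B,G,H} → run B
t=27: ready={A,B,G,H} → run B
t=28: ready={A,B,G,H} → run B
t=29: ready={A,B,G,H} → run B
t=30: ready={A,B,G,H} → run B
t=31: ready={A,G,H} → run A
t=32: ready={A,G,H} → run A
t=33: ready={A,G,H} → run A
t=34: ready={A,G,H} → run A
t=35: ready={A,G,H} → run A
t=36: ready={A,G,H} → run A
t=37: ready={A,G,H} → run A
t=38: ready={G,H} → run G
t=39: ready={G,H} → run G
t=40: ready={G,H} → run G
t=41: ready={G,H} → run G
t=42: ready={H} → run H
t=43: ready={H} → run H
t=44: ready={H} → run H
t=45: ready={H} → run H
t=46: ready={H} → run H
t=47: ready={H} → run H
t=48: ready={H} → run H
t=49: ready={H} → run H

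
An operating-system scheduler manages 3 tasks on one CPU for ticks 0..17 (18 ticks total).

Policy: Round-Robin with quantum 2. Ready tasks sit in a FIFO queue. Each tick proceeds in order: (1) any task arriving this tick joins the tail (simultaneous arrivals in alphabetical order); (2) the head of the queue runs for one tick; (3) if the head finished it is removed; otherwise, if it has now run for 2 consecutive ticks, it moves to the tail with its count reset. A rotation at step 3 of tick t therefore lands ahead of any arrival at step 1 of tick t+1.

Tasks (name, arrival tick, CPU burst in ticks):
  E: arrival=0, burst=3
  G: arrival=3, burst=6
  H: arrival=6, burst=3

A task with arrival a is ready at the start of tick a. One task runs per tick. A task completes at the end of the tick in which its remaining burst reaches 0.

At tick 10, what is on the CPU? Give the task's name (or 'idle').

running at tick 10 = G

t=0: queue=[E] q_used=0 → run E
t=1: queue=[E] q_used=1 → run E
t=2: queue=[E] q_used=0 → run E
t=3: queue=[G] q_used=0 → run G
t=4: queue=[G] q_used=1 → run G
t=5: queue=[G] q_used=0 → run G
t=6: queue=[G,H] q_used=1 → run G
t=7: queue=[H,G] q_used=0 → run H
t=8: queue=[H,G] q_used=1 → run H
t=9: queue=[G,H] q_used=0 → run G
t=10: queue=[G,H] q_used=1 → run G
t=11: queue=[H] q_used=0 → run H
t=12: (idle)
t=13: (idle)
t=14: (idle)
t=15: (idle)
t=16: (idle)
t=17: (idle)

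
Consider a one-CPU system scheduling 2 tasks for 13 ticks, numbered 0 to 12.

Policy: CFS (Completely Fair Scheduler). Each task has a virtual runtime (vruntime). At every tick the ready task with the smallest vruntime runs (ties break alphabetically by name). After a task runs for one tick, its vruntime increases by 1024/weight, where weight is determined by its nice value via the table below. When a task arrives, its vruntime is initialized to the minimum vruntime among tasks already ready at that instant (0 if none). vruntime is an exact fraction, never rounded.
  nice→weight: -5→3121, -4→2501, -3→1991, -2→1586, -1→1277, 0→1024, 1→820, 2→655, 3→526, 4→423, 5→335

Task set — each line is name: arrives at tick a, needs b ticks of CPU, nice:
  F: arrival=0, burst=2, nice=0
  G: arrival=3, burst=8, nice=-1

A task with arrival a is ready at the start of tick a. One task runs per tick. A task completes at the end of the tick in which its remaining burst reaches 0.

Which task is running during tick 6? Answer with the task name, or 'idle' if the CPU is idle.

running at tick 6 = G

t=0: vr[F=0] → run F
t=1: vr[F=1] → run F
t=2: (idle)
t=3: vr[G=0] → run G
t=4: vr[G=1024/1277] → run G
t=5: vr[G=2048/1277] → run G
t=6: vr[G=3072/1277] → run G
t=7: vr[G=4096/1277] → run G
t=8: vr[G=5120/1277] → run G
t=9: vr[G=6144/1277] → run G
t=10: vr[G=7168/1277] → run G
t=11: (idle)
t=12: (idle)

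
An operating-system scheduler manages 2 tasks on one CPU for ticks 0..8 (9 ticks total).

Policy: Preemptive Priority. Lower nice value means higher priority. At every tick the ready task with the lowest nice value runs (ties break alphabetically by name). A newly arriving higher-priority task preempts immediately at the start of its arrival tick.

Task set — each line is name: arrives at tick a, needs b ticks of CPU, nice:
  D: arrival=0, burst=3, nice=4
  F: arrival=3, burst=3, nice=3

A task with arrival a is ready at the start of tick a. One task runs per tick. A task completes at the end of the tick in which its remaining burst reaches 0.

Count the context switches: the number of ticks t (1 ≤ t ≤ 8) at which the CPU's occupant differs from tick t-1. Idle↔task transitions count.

t=0: ready={D} → run D
t=1: ready={D} → run D
t=2: ready={D} → run D
t=3: ready={F} → run F
t=4: ready={F} → run F
t=5: ready={F} → run F
t=6: (idle)
t=7: (idle)
t=8: (idle)

context switches = 2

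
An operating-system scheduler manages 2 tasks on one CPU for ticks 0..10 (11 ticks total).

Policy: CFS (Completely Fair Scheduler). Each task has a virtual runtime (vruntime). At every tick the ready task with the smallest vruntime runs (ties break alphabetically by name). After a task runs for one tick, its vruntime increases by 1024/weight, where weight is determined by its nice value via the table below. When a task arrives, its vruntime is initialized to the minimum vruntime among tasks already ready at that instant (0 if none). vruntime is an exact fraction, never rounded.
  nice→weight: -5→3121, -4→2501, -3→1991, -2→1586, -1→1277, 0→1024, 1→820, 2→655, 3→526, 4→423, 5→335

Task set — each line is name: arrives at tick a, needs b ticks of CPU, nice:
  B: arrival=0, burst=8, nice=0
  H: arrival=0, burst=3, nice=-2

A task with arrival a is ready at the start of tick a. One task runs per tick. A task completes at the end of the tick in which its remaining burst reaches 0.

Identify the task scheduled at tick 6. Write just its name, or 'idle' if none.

t=0: vr[B=0 H=0] → run B
t=1: vr[B=1 H=0] → run H
t=2: vr[B=1 H=512/793] → run H
t=3: vr[B=1 H=1024/793] → run B
t=4: vr[B=2 H=1024/793] → run H
t=5: vr[B=2] → run B
t=6: vr[B=3] → run B
t=7: vr[B=4] → run B
t=8: vr[B=5] → run B
t=9: vr[B=6] → run B
t=10: vr[B=7] → run B

running at tick 6 = B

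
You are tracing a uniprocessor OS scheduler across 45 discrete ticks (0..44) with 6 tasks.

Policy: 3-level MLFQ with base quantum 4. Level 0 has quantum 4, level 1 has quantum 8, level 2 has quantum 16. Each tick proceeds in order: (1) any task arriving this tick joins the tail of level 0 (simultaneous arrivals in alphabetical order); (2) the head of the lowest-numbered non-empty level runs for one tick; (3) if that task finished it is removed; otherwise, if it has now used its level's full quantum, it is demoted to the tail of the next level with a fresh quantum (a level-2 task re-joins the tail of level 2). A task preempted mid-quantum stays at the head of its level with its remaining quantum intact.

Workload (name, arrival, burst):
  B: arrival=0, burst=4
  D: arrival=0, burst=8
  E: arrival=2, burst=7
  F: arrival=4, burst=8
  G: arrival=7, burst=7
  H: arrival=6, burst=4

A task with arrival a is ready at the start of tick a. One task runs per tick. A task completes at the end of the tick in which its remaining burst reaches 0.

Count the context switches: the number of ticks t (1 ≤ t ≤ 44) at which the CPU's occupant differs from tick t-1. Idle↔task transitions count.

t=0: L0/L1/L2 = BD/-/- → run B
t=1: L0/L1/L2 = BD/-/- → run B
t=2: L0/L1/L2 = BDE/-/- → run B
t=3: L0/L1/L2 = BDE/-/- → run B
t=4: L0/L1/L2 = DEF/-/- → run D
t=5: L0/L1/L2 = DEF/-/- → run D
t=6: L0/L1/L2 = DEFH/-/- → run D
t=7: L0/L1/L2 = DEFHG/-/- → run D
t=8: L0/L1/L2 = EFHG/D/- → run E
t=9: L0/L1/L2 = EFHG/D/- → run E
t=10: L0/L1/L2 = EFHG/D/- → run E
t=11: L0/L1/L2 = EFHG/D/- → run E
t=12: L0/L1/L2 = FHG/DE/- → run F
t=13: L0/L1/L2 = FHG/DE/- → run F
t=14: L0/L1/L2 = FHG/DE/- → run F
t=15: L0/L1/L2 = FHG/DE/- → run F
t=16: L0/L1/L2 = HG/DEF/- → run H
t=17: L0/L1/L2 = HG/DEF/- → run H
t=18: L0/L1/L2 = HG/DEF/- → run H
t=19: L0/L1/L2 = HG/DEF/- → run H
t=20: L0/L1/L2 = G/DEF/- → run G
t=21: L0/L1/L2 = G/DEF/- → run G
t=22: L0/L1/L2 = G/DEF/- → run G
t=23: L0/L1/L2 = G/DEF/- → run G
t=24: L0/L1/L2 = -/DEFG/- → run D
t=25: L0/L1/L2 = -/DEFG/- → run D
t=26: L0/L1/L2 = -/DEFG/- → run D
t=27: L0/L1/L2 = -/DEFG/- → run D
t=28: L0/L1/L2 = -/EFG/- → run E
t=29: L0/L1/L2 = -/EFG/- → run E
t=30: L0/L1/L2 = -/EFG/- → run E
t=31: L0/L1/L2 = -/FG/- → run F
t=32: L0/L1/L2 = -/FG/- → run F
t=33: L0/L1/L2 = -/FG/- → run F
t=34: L0/L1/L2 = -/FG/- → run F
t=35: L0/L1/L2 = -/G/- → run G
t=36: L0/L1/L2 = -/G/- → run G
t=37: L0/L1/L2 = -/G/- → run G
t=38: (idle)
t=39: (idle)
t=40: (idle)
t=41: (idle)
t=42: (idle)
t=43: (idle)
t=44: (idle)

context switches = 10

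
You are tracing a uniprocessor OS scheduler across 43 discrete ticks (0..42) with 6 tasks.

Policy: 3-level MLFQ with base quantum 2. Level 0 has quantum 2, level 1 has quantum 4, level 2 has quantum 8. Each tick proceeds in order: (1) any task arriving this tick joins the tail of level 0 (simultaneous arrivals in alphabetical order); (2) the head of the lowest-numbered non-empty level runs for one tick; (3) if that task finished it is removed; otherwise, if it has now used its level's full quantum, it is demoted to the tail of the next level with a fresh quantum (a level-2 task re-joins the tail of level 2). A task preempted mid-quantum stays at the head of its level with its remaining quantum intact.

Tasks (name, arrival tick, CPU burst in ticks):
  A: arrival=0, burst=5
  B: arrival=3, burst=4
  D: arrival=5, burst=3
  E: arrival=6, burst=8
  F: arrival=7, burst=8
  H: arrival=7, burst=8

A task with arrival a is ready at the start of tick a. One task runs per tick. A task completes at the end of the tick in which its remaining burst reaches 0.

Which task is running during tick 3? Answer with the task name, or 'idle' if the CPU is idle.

running at tick 3 = B

t=0: L0/L1/L2 = A/-/- → run A
t=1: L0/L1/L2 = A/-/- → run A
t=2: L0/L1/L2 = -/A/- → run A
t=3: L0/L1/L2 = B/A/- → run B
t=4: L0/L1/L2 = B/A/- → run B
t=5: L0/L1/L2 = D/AB/- → run D
t=6: L0/L1/L2 = DE/AB/- → run D
t=7: L0/L1/L2 = EFH/ABD/- → run E
t=8: L0/L1/L2 = EFH/ABD/- → run E
t=9: L0/L1/L2 = FH/ABDE/- → run F
t=10: L0/L1/L2 = FH/ABDE/- → run F
t=11: L0/L1/L2 = H/ABDEF/- → run H
t=12: L0/L1/L2 = H/ABDEF/- → run H
t=13: L0/L1/L2 = -/ABDEFH/- → run A
t=14: L0/L1/L2 = -/ABDEFH/- → run A
t=15: L0/L1/L2 = -/BDEFH/- → run B
t=16: L0/L1/L2 = -/BDEFH/- → run B
t=17: L0/L1/L2 = -/DEFH/- → run D
t=18: L0/L1/L2 = -/EFH/- → run E
t=19: L0/L1/L2 = -/EFH/- → run E
t=20: L0/L1/L2 = -/EFH/- → run E
t=21: L0/L1/L2 = -/EFH/- → run E
t=22: L0/L1/L2 = -/FH/E → run F
t=23: L0/L1/L2 = -/FH/E → run F
t=24: L0/L1/L2 = -/FH/E → run F
t=25: L0/L1/L2 = -/FH/E → run F
t=26: L0/L1/L2 = -/H/EF → run H
t=27: L0/L1/L2 = -/H/EF → run H
t=28: L0/L1/L2 = -/H/EF → run H
t=29: L0/L1/L2 = -/H/EF → run H
t=30: L0/L1/L2 = -/-/EFH → run E
t=31: L0/L1/L2 = -/-/EFH → run E
t=32: L0/L1/L2 = -/-/FH → run F
t=33: L0/L1/L2 = -/-/FH → run F
t=34: L0/L1/L2 = -/-/H → run H
t=35: L0/L1/L2 = -/-/H → run H
t=36: (idle)
t=37: (idle)
t=38: (idle)
t=39: (idle)
t=40: (idle)
t=41: (idle)
t=42: (idle)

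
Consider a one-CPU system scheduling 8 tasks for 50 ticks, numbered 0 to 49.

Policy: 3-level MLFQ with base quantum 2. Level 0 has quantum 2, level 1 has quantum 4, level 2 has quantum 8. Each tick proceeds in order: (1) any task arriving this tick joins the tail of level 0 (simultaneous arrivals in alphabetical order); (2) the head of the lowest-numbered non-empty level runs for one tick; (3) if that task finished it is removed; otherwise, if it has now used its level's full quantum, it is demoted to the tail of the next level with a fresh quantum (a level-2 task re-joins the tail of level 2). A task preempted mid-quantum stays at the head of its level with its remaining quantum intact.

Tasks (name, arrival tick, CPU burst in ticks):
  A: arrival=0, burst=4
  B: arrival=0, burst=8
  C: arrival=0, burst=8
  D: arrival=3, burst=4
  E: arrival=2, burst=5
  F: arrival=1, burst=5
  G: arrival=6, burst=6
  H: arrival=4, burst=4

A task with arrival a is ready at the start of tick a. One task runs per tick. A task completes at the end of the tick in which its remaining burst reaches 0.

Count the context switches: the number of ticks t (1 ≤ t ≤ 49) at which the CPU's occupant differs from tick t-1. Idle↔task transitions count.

t=0: L0/L1/L2 = ABC/-/- → run A
t=1: L0/L1/L2 = ABCF/-/- → run A
t=2: L0/L1/L2 = BCFE/A/- → run B
t=3: L0/L1/L2 = BCFED/A/- → run B
t=4: L0/L1/L2 = CFEDH/AB/- → run C
t=5: L0/L1/L2 = CFEDH/AB/- → run C
t=6: L0/L1/L2 = FEDHG/ABC/- → run F
t=7: L0/L1/L2 = FEDHG/ABC/- → run F
t=8: L0/L1/L2 = EDHG/ABCF/- → run E
t=9: L0/L1/L2 = EDHG/ABCF/- → run E
t=10: L0/L1/L2 = DHG/ABCFE/- → run D
t=11: L0/L1/L2 = DHG/ABCFE/- → run D
t=12: L0/L1/L2 = HG/ABCFED/- → run H
t=13: L0/L1/L2 = HG/ABCFED/- → run H
t=14: L0/L1/L2 = G/ABCFEDH/- → run G
t=15: L0/L1/L2 = G/ABCFEDH/- → run G
t=16: L0/L1/L2 = -/ABCFEDHG/- → run A
t=17: L0/L1/L2 = -/ABCFEDHG/- → run A
t=18: L0/L1/L2 = -/BCFEDHG/- → run B
t=19: L0/L1/L2 = -/BCFEDHG/- → run B
t=20: L0/L1/L2 = -/BCFEDHG/- → run B
t=21: L0/L1/L2 = -/BCFEDHG/- → run B
t=22: L0/L1/L2 = -/CFEDHG/B → run C
t=23: L0/L1/L2 = -/CFEDHG/B → run C
t=24: L0/L1/L2 = -/CFEDHG/B → run C
t=25: L0/L1/L2 = -/CFEDHG/B → run C
t=26: L0/L1/L2 = -/FEDHG/BC → run F
t=27: L0/L1/L2 = -/FEDHG/BC → run F
t=28: L0/L1/L2 = -/FEDHG/BC → run F
t=29: L0/L1/L2 = -/EDHG/BC → run E
t=30: L0/L1/L2 = -/EDHG/BC → run E
t=31: L0/L1/L2 = -/EDHG/BC → run E
t=32: L0/L1/L2 = -/DHG/BC → run D
t=33: L0/L1/L2 = -/DHG/BC → run D
t=34: L0/L1/L2 = -/HG/BC → run H
t=35: L0/L1/L2 = -/HG/BC → run H
t=36: L0/L1/L2 = -/G/BC → run G
t=37: L0/L1/L2 = -/G/BC → run G
t=38: L0/L1/L2 = -/G/BC → run G
t=39: L0/L1/L2 = -/G/BC → run G
t=40: L0/L1/L2 = -/-/BC → run B
t=41: L0/L1/L2 = -/-/BC → run B
t=42: L0/L1/L2 = -/-/C → run C
t=43: L0/L1/L2 = -/-/C → run C
t=44: (idle)
t=45: (idle)
t=46: (idle)
t=47: (idle)
t=48: (idle)
t=49: (idle)

context switches = 18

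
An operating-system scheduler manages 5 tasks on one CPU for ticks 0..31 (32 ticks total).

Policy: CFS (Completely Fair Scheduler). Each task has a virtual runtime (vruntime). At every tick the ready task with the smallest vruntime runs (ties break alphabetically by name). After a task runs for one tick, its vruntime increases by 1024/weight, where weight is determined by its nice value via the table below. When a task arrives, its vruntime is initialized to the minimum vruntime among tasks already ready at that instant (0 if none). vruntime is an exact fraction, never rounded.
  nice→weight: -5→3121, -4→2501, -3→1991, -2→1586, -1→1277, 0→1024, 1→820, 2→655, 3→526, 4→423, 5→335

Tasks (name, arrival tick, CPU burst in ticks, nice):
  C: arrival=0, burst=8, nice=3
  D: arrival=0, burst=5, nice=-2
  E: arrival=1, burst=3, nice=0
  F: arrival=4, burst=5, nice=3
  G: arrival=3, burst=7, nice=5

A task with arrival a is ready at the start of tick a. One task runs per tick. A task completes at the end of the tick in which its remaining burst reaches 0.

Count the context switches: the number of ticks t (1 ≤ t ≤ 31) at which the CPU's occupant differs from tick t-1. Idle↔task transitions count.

t=0: vr[C=0 D=0] → run C
t=1: vr[C=512/263 D=0 E=0] → run D
t=2: vr[C=512/263 D=512/793 E=0] → run E
t=3: vr[C=512/263 D=512/793 E=1 G=512/793] → run D
t=4: vr[C=512/263 D=1024/793 E=1 F=512/793 G=512/793] → run F
t=5: vr[C=512/263 D=1024/793 E=1 F=540672/208559 G=512/793] → run G
t=6: vr[C=512/263 D=1024/793 E=1 F=540672/208559 G=983552/265655] → run E
t=7: vr[C=512/263 D=1024/793 E=2 F=540672/208559 G=983552/265655] → run D
t=8: vr[C=512/263 D=1536/793 E=2 F=540672/208559 G=983552/265655] → run D
t=9: vr[C=512/263 D=2048/793 E=2 F=540672/208559 G=983552/265655] → run C
t=10: vr[C=1024/263 D=2048/793 E=2 F=540672/208559 G=983552/265655] → run E
t=11: vr[C=1024/263 D=2048/793 F=540672/208559 G=983552/265655] → run D
t=12: vr[C=1024/263 F=540672/208559 G=983552/265655] → run F
t=13: vr[C=1024/263 F=946688/208559 G=983552/265655] → run G
t=14: vr[C=1024/263 F=946688/208559 G=1795584/265655] → run C
t=15: vr[C=1536/263 F=946688/208559 G=1795584/265655] → run F
t=16: vr[C=1536/263 F=1352704/208559 G=1795584/265655] → run C
t=17: vr[C=2048/263 F=1352704/208559 G=1795584/265655] → run F
t=18: vr[C=2048/263 F=1758720/208559 G=1795584/265655] → run G
t=19: vr[C=2048/263 F=1758720/208559 G=2607616/265655] → run C
t=20: vr[C=2560/263 F=1758720/208559 G=2607616/265655] → run F
t=21: vr[C=2560/263 G=2607616/265655] → run C
t=22: vr[C=3072/263 G=2607616/265655] → run G
t=23: vr[C=3072/263 G=3419648/265655] → run C
t=24: vr[C=3584/263 G=3419648/265655] → run G
t=25: vr[C=3584/263 G=846336/53131] → run C
t=26: vr[G=846336/53131] → run G
t=27: vr[G=5043712/265655] → run G
t=28: (idle)
t=29: (idle)
t=30: (idle)
t=31: (idle)

context switches = 26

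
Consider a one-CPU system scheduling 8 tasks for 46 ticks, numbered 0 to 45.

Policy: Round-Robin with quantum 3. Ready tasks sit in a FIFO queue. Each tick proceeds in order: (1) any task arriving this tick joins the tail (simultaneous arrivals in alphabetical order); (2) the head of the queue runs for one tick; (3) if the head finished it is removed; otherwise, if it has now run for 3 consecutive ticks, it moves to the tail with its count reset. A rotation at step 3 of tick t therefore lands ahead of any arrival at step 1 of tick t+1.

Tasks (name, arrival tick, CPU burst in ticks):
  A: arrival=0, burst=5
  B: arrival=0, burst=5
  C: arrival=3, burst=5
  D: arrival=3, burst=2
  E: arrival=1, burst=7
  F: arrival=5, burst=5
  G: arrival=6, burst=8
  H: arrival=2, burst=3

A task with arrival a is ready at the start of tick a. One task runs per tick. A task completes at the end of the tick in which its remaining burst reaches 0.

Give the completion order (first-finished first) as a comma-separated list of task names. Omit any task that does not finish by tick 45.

completion order = H, A, D, B, C, F, E, G

t=0: queue=[A,B] q_used=0 → run A
t=1: queue=[A,B,E] q_used=1 → run A
t=2: queue=[A,B,E,H] q_used=2 → run A
t=3: queue=[B,E,H,A,C,D] q_used=0 → run B
t=4: queue=[B,E,H,A,C,D] q_used=1 → run B
t=5: queue=[B,E,H,A,C,D,F] q_used=2 → run B
t=6: queue=[E,H,A,C,D,F,B,G] q_used=0 → run E
t=7: queue=[E,H,A,C,D,F,B,G] q_used=1 → run E
t=8: queue=[E,H,A,C,D,F,B,G] q_used=2 → run E
t=9: queue=[H,A,C,D,F,B,G,E] q_used=0 → run H
t=10: queue=[H,A,C,D,F,B,G,E] q_used=1 → run H
t=11: queue=[H,A,C,D,F,B,G,E] q_used=2 → run H
t=12: queue=[A,C,D,F,B,G,E] q_used=0 → run A
t=13: queue=[A,C,D,F,B,G,E] q_used=1 → run A
t=14: queue=[C,D,F,B,G,E] q_used=0 → run C
t=15: queue=[C,D,F,B,G,E] q_used=1 → run C
t=16: queue=[C,D,F,B,G,E] q_used=2 → run C
t=17: queue=[D,F,B,G,E,C] q_used=0 → run D
t=18: queue=[D,F,B,G,E,C] q_used=1 → run D
t=19: queue=[F,B,G,E,C] q_used=0 → run F
t=20: queue=[F,B,G,E,C] q_used=1 → run F
t=21: queue=[F,B,G,E,C] q_used=2 → run F
t=22: queue=[B,G,E,C,F] q_used=0 → run B
t=23: queue=[B,G,E,C,F] q_used=1 → run B
t=24: queue=[G,E,C,F] q_used=0 → run G
t=25: queue=[G,E,C,F] q_used=1 → run G
t=26: queue=[G,E,C,F] q_used=2 → run G
t=27: queue=[E,C,F,G] q_used=0 → run E
t=28: queue=[E,C,F,G] q_used=1 → run E
t=29: queue=[E,C,F,G] q_used=2 → run E
t=30: queue=[C,F,G,E] q_used=0 → run C
t=31: queue=[C,F,G,E] q_used=1 → run C
t=32: queue=[F,G,E] q_used=0 → run F
t=33: queue=[F,G,E] q_used=1 → run F
t=34: queue=[G,E] q_used=0 → run G
t=35: queue=[G,E] q_used=1 → run G
t=36: queue=[G,E] q_used=2 → run G
t=37: queue=[E,G] q_used=0 → run E
t=38: queue=[G] q_used=0 → run G
t=39: queue=[G] q_used=1 → run G
t=40: (idle)
t=41: (idle)
t=42: (idle)
t=43: (idle)
t=44: (idle)
t=45: (idle)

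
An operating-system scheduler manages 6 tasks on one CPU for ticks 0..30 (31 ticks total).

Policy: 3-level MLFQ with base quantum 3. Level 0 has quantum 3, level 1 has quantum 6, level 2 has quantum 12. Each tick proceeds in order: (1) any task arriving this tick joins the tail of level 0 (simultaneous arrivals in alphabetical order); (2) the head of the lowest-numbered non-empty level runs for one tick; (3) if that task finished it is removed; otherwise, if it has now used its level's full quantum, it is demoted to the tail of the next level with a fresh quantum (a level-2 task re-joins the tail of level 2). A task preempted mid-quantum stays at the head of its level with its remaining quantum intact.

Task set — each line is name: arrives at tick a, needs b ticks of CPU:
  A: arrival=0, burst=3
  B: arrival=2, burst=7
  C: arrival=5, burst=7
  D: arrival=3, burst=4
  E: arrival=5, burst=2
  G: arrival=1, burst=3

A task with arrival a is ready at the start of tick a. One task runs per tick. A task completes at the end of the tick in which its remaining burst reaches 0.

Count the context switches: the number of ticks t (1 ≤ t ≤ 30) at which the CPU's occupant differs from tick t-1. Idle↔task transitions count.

t=0: L0/L1/L2 = A/-/- → run A
t=1: L0/L1/L2 = AG/-/- → run A
t=2: L0/L1/L2 = AGB/-/- → run A
t=3: L0/L1/L2 = GBD/-/- → run G
t=4: L0/L1/L2 = GBD/-/- → run G
t=5: L0/L1/L2 = GBDCE/-/- → run G
t=6: L0/L1/L2 = BDCE/-/- → run B
t=7: L0/L1/L2 = BDCE/-/- → run B
t=8: L0/L1/L2 = BDCE/-/- → run B
t=9: L0/L1/L2 = DCE/B/- → run D
t=10: L0/L1/L2 = DCE/B/- → run D
t=11: L0/L1/L2 = DCE/B/- → run D
t=12: L0/L1/L2 = CE/BD/- → run C
t=13: L0/L1/L2 = CE/BD/- → run C
t=14: L0/L1/L2 = CE/BD/- → run C
t=15: L0/L1/L2 = E/BDC/- → run E
t=16: L0/L1/L2 = E/BDC/- → run E
t=17: L0/L1/L2 = -/BDC/- → run B
t=18: L0/L1/L2 = -/BDC/- → run B
t=19: L0/L1/L2 = -/BDC/- → run B
t=20: L0/L1/L2 = -/BDC/- → run B
t=21: L0/L1/L2 = -/DC/- → run D
t=22: L0/L1/L2 = -/C/- → run C
t=23: L0/L1/L2 = -/C/- → run C
t=24: L0/L1/L2 = -/C/- → run C
t=25: L0/L1/L2 = -/C/- → run C
t=26: (idle)
t=27: (idle)
t=28: (idle)
t=29: (idle)
t=30: (idle)

context switches = 9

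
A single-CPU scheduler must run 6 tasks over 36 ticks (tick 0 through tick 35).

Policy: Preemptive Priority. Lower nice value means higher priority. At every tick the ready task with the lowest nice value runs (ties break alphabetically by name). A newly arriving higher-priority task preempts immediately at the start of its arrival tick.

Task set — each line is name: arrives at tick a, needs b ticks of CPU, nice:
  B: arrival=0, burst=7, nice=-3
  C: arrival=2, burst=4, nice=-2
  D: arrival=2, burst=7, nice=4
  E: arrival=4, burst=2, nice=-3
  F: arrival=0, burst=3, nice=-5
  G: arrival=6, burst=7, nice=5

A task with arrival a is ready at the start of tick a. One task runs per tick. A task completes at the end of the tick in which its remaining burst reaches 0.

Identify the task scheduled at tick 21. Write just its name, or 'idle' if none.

t=0: ready={B,F} → run F
t=1: ready={B,F} → run F
t=2: ready={B,C,D,F} → run F
t=3: ready={B,C,D} → run B
t=4: ready={B,C,D,E} → run B
t=5: ready={B,C,D,E} → run B
t=6: ready={B,C,D,E,G} → run B
t=7: ready={B,C,D,E,G} → run B
t=8: ready={B,C,D,E,G} → run B
t=9: ready={B,C,D,E,G} → run B
t=10: ready={C,D,E,G} → run E
t=11: ready={C,D,E,G} → run E
t=12: ready={C,D,G} → run C
t=13: ready={C,D,G} → run C
t=14: ready={C,D,G} → run C
t=15: ready={C,D,G} → run C
t=16: ready={D,G} → run D
t=17: ready={D,G} → run D
t=18: ready={D,G} → run D
t=19: ready={D,G} → run D
t=20: ready={D,G} → run D
t=21: ready={D,G} → run D
t=22: ready={D,G} → run D
t=23: ready={G} → run G
t=24: ready={G} → run G
t=25: ready={G} → run G
t=26: ready={G} → run G
t=27: ready={G} → run G
t=28: ready={G} → run G
t=29: ready={G} → run G
t=30: (idle)
t=31: (idle)
t=32: (idle)
t=33: (idle)
t=34: (idle)
t=35: (idle)

running at tick 21 = D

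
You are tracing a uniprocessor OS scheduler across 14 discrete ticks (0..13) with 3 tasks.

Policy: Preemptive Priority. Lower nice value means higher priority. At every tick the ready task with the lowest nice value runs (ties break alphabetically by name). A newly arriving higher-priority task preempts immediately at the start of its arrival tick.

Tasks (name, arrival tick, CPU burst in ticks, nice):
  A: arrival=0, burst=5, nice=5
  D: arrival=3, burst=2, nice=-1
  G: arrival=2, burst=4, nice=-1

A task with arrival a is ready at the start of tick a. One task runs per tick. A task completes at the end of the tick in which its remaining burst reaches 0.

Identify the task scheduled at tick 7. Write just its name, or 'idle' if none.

running at tick 7 = G

t=0: ready={A} → run A
t=1: ready={A} → run A
t=2: ready={A,G} → run G
t=3: ready={A,D,G} → run D
t=4: ready={A,D,G} → run D
t=5: ready={A,G} → run G
t=6: ready={A,G} → run G
t=7: ready={A,G} → run G
t=8: ready={A} → run A
t=9: ready={A} → run A
t=10: ready={A} → run A
t=11: (idle)
t=12: (idle)
t=13: (idle)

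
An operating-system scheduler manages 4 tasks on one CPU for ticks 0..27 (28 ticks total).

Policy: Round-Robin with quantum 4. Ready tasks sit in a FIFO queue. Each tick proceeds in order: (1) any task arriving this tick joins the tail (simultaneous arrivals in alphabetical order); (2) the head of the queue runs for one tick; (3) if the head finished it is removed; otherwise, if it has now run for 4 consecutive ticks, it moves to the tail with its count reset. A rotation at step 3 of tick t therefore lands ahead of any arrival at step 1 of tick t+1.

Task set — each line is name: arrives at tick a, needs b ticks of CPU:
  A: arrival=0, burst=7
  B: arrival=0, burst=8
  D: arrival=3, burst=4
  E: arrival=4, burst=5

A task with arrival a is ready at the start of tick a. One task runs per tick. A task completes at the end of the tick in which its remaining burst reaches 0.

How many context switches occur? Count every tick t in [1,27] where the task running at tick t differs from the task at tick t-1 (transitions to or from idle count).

t=0: queue=[A,B] q_used=0 → run A
t=1: queue=[A,B] q_used=1 → run A
t=2: queue=[A,B] q_used=2 → run A
t=3: queue=[A,B,D] q_used=3 → run A
t=4: queue=[B,D,A,E] q_used=0 → run B
t=5: queue=[B,D,A,E] q_used=1 → run B
t=6: queue=[B,D,A,E] q_used=2 → run B
t=7: queue=[B,D,A,E] q_used=3 → run B
t=8: queue=[D,A,E,B] q_used=0 → run D
t=9: queue=[D,A,E,B] q_used=1 → run D
t=10: queue=[D,A,E,B] q_used=2 → run D
t=11: queue=[D,A,E,B] q_used=3 → run D
t=12: queue=[A,E,B] q_used=0 → run A
t=13: queue=[A,E,B] q_used=1 → run A
t=14: queue=[A,E,B] q_used=2 → run A
t=15: queue=[E,B] q_used=0 → run E
t=16: queue=[E,B] q_used=1 → run E
t=17: queue=[E,B] q_used=2 → run E
t=18: queue=[E,B] q_used=3 → run E
t=19: queue=[B,E] q_used=0 → run B
t=20: queue=[B,E] q_used=1 → run B
t=21: queue=[B,E] q_used=2 → run B
t=22: queue=[B,E] q_used=3 → run B
t=23: queue=[E] q_used=0 → run E
t=24: (idle)
t=25: (idle)
t=26: (idle)
t=27: (idle)

context switches = 7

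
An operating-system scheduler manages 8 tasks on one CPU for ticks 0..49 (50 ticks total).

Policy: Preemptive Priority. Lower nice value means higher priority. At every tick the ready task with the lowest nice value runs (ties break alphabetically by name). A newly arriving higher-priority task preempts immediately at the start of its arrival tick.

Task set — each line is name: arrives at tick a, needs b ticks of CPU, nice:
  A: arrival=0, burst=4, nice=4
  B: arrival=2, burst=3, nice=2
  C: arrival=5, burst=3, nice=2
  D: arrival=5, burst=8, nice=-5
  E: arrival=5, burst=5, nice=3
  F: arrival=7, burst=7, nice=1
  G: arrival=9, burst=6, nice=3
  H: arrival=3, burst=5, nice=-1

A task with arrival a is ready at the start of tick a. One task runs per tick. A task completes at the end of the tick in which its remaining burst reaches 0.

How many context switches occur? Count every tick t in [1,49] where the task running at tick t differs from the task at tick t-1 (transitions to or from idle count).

context switches = 11

t=0: ready={A} → run A
t=1: ready={A} → run A
t=2: ready={A,B} → run B
t=3: ready={A,B,H} → run H
t=4: ready={A,B,H} → run H
t=5: ready={A,B,C,D,E,H} → run D
t=6: ready={A,B,C,D,E,H} → run D
t=7: ready={A,B,C,D,E,F,H} → run D
t=8: ready={A,B,C,D,E,F,H} → run D
t=9: ready={A,B,C,D,E,F,G,H} → run D
t=10: ready={A,B,C,D,E,F,G,H} → run D
t=11: ready={A,B,C,D,E,F,G,H} → run D
t=12: ready={A,B,C,D,E,F,G,H} → run D
t=13: ready={A,B,C,E,F,G,H} → run H
t=14: ready={A,B,C,E,F,G,H} → run H
t=15: ready={A,B,C,E,F,G,H} → run H
t=16: ready={A,B,C,E,F,G} → run F
t=17: ready={A,B,C,E,F,G} → run F
t=18: ready={A,B,C,E,F,G} → run F
t=19: ready={A,B,C,E,F,G} → run F
t=20: ready={A,B,C,E,F,G} → run F
t=21: ready={A,B,C,E,F,G} → run F
t=22: ready={A,B,C,E,F,G} → run F
t=23: ready={A,B,C,E,G} → run B
t=24: ready={A,B,C,E,G} → run B
t=25: ready={A,C,E,G} → run C
t=26: ready={A,C,E,G} → run C
t=27: ready={A,C,E,G} → run C
t=28: ready={A,E,G} → run E
t=29: ready={A,E,G} → run E
t=30: ready={A,E,G} → run E
t=31: ready={A,E,G} → run E
t=32: ready={A,E,G} → run E
t=33: ready={A,G} → run G
t=34: ready={A,G} → run G
t=35: ready={A,G} → run G
t=36: ready={A,G} → run G
t=37: ready={A,G} → run G
t=38: ready={A,G} → run G
t=39: ready={A} → run A
t=40: ready={A} → run A
t=41: (idle)
t=42: (idle)
t=43: (idle)
t=44: (idle)
t=45: (idle)
t=46: (idle)
t=47: (idle)
t=48: (idle)
t=49: (idle)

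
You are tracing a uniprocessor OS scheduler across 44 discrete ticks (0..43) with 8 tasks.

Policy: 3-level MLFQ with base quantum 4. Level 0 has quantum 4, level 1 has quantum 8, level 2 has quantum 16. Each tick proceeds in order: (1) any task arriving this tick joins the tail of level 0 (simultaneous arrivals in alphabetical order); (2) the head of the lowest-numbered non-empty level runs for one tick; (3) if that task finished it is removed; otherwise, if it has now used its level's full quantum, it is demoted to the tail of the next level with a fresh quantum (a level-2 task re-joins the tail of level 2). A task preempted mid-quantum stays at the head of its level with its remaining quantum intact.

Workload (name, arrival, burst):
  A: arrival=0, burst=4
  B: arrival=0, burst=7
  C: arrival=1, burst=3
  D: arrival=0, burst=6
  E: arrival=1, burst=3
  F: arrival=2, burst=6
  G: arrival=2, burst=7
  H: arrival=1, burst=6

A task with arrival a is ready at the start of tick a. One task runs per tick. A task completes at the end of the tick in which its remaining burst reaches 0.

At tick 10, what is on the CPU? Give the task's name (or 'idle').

running at tick 10 = D

t=0: L0/L1/L2 = ABD/-/- → run A
t=1: L0/L1/L2 = ABDCEH/-/- → run A
t=2: L0/L1/L2 = ABDCEHFG/-/- → run A
t=3: L0/L1/L2 = ABDCEHFG/-/- → run A
t=4: L0/L1/L2 = BDCEHFG/-/- → run B
t=5: L0/L1/L2 = BDCEHFG/-/- → run B
t=6: L0/L1/L2 = BDCEHFG/-/- → run B
t=7: L0/L1/L2 = BDCEHFG/-/- → run B
t=8: L0/L1/L2 = DCEHFG/B/- → run D
t=9: L0/L1/L2 = DCEHFG/B/- → run D
t=10: L0/L1/L2 = DCEHFG/B/- → run D
t=11: L0/L1/L2 = DCEHFG/B/- → run D
t=12: L0/L1/L2 = CEHFG/BD/- → run C
t=13: L0/L1/L2 = CEHFG/BD/- → run C
t=14: L0/L1/L2 = CEHFG/BD/- → run C
t=15: L0/L1/L2 = EHFG/BD/- → run E
t=16: L0/L1/L2 = EHFG/BD/- → run E
t=17: L0/L1/L2 = EHFG/BD/- → run E
t=18: L0/L1/L2 = HFG/BD/- → run H
t=19: L0/L1/L2 = HFG/BD/- → run H
t=20: L0/L1/L2 = HFG/BD/- → run H
t=21: L0/L1/L2 = HFG/BD/- → run H
t=22: L0/L1/L2 = FG/BDH/- → run F
t=23: L0/L1/L2 = FG/BDH/- → run F
t=24: L0/L1/L2 = FG/BDH/- → run F
t=25: L0/L1/L2 = FG/BDH/- → run F
t=26: L0/L1/L2 = G/BDHF/- → run G
t=27: L0/L1/L2 = G/BDHF/- → run G
t=28: L0/L1/L2 = G/BDHF/- → run G
t=29: L0/L1/L2 = G/BDHF/- → run G
t=30: L0/L1/L2 = -/BDHFG/- → run B
t=31: L0/L1/L2 = -/BDHFG/- → run B
t=32: L0/L1/L2 = -/BDHFG/- → run B
t=33: L0/L1/L2 = -/DHFG/- → run D
t=34: L0/L1/L2 = -/DHFG/- → run D
t=35: L0/L1/L2 = -/HFG/- → run H
t=36: L0/L1/L2 = -/HFG/- → run H
t=37: L0/L1/L2 = -/FG/- → run F
t=38: L0/L1/L2 = -/FG/- → run F
t=39: L0/L1/L2 = -/G/- → run G
t=40: L0/L1/L2 = -/G/- → run G
t=41: L0/L1/L2 = -/G/- → run G
t=42: (idle)
t=43: (idle)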